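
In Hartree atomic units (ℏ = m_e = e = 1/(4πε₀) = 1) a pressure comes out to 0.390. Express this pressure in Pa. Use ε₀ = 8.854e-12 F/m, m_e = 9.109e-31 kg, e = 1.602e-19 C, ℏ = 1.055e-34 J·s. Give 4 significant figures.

One atomic unit of pressure: P_au = E_h/a₀³ = m_e⁴e¹⁰/((4πε₀)⁵ℏ⁸) = 2.929e13 Pa.
0.390 × 2.929e13 Pa = 1.142e13 Pa

1.142e13 Pa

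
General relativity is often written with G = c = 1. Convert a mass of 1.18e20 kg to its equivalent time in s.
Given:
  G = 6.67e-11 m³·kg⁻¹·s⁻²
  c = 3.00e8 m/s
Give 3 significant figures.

2.92e-16 s

Mass → time via G/c³.
1.18e20 kg × (G/c³) = 2.92e-16 s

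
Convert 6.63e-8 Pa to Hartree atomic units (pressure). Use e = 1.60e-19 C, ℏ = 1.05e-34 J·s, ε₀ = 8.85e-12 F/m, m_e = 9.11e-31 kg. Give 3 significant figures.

2.20e-21

atomic unit of pressure: P_au = E_h/a₀³ = m_e⁴e¹⁰/((4πε₀)⁵ℏ⁸) = 3.01e13 Pa.
6.63e-8 / 3.01e13 = 2.20e-21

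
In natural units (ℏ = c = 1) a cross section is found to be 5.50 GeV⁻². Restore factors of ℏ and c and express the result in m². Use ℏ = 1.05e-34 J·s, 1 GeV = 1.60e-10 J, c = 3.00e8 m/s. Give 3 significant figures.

2.13e-31 m²

Area is [L]² = [E]⁻²·(ℏc)²; restore (ℏc)².
1 GeV⁻² → (ℏc)² × (1 GeV in J)⁻² = 3.88e-32 m².
Result: 5.50 × 3.88e-32 = 2.13e-31 m².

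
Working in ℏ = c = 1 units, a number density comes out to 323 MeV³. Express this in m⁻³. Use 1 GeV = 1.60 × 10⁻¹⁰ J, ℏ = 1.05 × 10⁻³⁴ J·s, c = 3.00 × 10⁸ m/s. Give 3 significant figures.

4.23 × 10⁴⁰ m⁻³

Number density is [L]⁻³ = [E]³/(ℏc)³.
1 GeV³ → 1/(ℏc)³ × (1 GeV in J)³ = 1.31 × 10⁴⁷ m⁻³.
Convert the energy scale: 323 MeV³ = 3.23 × 10⁻⁷ GeV³.
Result: 3.23 × 10⁻⁷ × 1.31 × 10⁴⁷ = 4.23 × 10⁴⁰ m⁻³.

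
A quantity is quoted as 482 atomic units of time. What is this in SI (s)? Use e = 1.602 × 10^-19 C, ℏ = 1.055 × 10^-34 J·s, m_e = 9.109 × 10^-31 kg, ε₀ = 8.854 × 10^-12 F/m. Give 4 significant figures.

1.168 × 10^-14 s

One atomic unit of time: τ_au = (4πε₀)²ℏ³/(m_e e⁴) = 2.423 × 10^-17 s.
482 × 2.423 × 10^-17 s = 1.168 × 10^-14 s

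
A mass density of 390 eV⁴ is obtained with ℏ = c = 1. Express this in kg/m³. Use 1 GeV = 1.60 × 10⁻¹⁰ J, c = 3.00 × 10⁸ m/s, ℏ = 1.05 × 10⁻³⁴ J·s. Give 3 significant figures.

Mass density is [E]/(c²[L]³) = [E]⁴/(ℏ³c⁵).
1 GeV⁴ → 1/(ℏ³c⁵) × (1 GeV in J)⁴ = 2.33 × 10²⁰ kg/m³.
Convert the energy scale: 390 eV⁴ = 3.90 × 10⁻³⁴ GeV⁴.
Result: 3.90 × 10⁻³⁴ × 2.33 × 10²⁰ = 9.09 × 10⁻¹⁴ kg/m³.

9.09 × 10⁻¹⁴ kg/m³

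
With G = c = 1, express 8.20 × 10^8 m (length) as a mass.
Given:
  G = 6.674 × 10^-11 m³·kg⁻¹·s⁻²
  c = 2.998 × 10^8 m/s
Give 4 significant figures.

1.104 × 10^36 kg

Length → mass via c²/G.
8.20 × 10^8 m × (c²/G) = 1.104 × 10^36 kg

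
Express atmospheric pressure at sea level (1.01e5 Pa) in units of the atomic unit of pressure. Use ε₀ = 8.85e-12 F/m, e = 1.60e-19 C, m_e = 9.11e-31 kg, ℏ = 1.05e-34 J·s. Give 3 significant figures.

3.35e-9

atomic unit of pressure: P_au = E_h/a₀³ = m_e⁴e¹⁰/((4πε₀)⁵ℏ⁸) = 3.01e13 Pa.
1.01e5 / 3.01e13 = 3.35e-9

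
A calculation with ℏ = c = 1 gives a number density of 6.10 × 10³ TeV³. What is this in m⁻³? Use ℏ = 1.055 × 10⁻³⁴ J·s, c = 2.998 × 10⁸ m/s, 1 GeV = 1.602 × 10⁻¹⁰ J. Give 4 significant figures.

Number density is [L]⁻³ = [E]³/(ℏc)³.
1 GeV³ → 1/(ℏc)³ × (1 GeV in J)³ = 1.299 × 10⁴⁷ m⁻³.
Convert the energy scale: 6.10 × 10³ TeV³ = 6.10 × 10¹² GeV³.
Result: 6.10 × 10¹² × 1.299 × 10⁴⁷ = 7.926 × 10⁵⁹ m⁻³.

7.926 × 10⁵⁹ m⁻³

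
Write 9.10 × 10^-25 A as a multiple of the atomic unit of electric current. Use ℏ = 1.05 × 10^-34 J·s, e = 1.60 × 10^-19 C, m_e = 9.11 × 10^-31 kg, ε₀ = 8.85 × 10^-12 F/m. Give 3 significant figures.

atomic unit of electric current: I_au = e E_h/ℏ = m_e e⁵/((4πε₀)²ℏ³) = 6.67 × 10^-3 A.
9.10 × 10^-25 / 6.67 × 10^-3 = 1.36 × 10^-22

1.36 × 10^-22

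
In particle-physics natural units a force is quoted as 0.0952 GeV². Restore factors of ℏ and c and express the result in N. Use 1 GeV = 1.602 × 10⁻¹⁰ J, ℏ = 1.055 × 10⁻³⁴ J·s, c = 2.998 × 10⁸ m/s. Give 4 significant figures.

Force is [E]/[L] = [E]²/(ℏc); restore (ℏc)⁻¹.
1 GeV² → 1/(ℏc) × (1 GeV in J)² = 8.114 × 10⁵ N.
Result: 0.0952 × 8.114 × 10⁵ = 7.725 × 10⁴ N.

7.725 × 10⁴ N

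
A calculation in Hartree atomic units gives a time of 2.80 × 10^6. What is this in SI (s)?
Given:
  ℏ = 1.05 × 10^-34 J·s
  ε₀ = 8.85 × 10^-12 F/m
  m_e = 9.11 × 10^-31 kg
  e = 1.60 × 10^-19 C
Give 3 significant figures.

6.71 × 10^-11 s

One atomic unit of time: τ_au = (4πε₀)²ℏ³/(m_e e⁴) = 2.40 × 10^-17 s.
2.80 × 10^6 × 2.40 × 10^-17 s = 6.71 × 10^-11 s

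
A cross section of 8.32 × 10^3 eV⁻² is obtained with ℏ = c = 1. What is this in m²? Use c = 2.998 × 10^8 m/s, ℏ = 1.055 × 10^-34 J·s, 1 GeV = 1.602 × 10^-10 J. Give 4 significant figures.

Area is [L]² = [E]⁻²·(ℏc)²; restore (ℏc)².
1 GeV⁻² → (ℏc)² × (1 GeV in J)⁻² = 3.898 × 10^-32 m².
Convert the energy scale: 8.32 × 10^3 eV⁻² = 8.32 × 10^21 GeV⁻².
Result: 8.32 × 10^21 × 3.898 × 10^-32 = 3.243 × 10^-10 m².

3.243 × 10^-10 m²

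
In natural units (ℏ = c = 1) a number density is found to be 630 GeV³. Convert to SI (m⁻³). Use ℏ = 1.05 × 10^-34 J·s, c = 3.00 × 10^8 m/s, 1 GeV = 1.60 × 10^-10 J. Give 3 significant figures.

Number density is [L]⁻³ = [E]³/(ℏc)³.
1 GeV³ → 1/(ℏc)³ × (1 GeV in J)³ = 1.31 × 10^47 m⁻³.
Result: 630 × 1.31 × 10^47 = 8.26 × 10^49 m⁻³.

8.26 × 10^49 m⁻³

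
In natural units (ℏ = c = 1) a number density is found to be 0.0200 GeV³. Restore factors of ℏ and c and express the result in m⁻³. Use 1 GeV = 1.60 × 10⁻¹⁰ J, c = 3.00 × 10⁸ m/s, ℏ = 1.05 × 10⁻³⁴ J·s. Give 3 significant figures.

Number density is [L]⁻³ = [E]³/(ℏc)³.
1 GeV³ → 1/(ℏc)³ × (1 GeV in J)³ = 1.31 × 10⁴⁷ m⁻³.
Result: 0.0200 × 1.31 × 10⁴⁷ = 2.62 × 10⁴⁵ m⁻³.

2.62 × 10⁴⁵ m⁻³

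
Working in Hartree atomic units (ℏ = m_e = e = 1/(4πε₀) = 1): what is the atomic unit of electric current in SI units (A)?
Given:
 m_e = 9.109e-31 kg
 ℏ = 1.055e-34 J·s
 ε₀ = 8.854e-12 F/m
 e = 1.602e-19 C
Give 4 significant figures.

6.612e-3 A

From ℏ = m_e = e = 1/(4πε₀) = 1 the current scale is I_au = e E_h/ℏ = m_e e⁵/((4πε₀)²ℏ³).
E_h = 4.354e-18 J
e·E_h/ℏ = 6.612e-3 A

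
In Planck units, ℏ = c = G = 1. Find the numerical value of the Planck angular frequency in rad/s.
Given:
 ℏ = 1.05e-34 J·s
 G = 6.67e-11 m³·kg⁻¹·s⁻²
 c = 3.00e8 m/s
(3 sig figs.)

1.86e43 rad/s

The unique combination of the constants set to 1 with dimensions of angular frequency is ω_P = √(c⁵/(ℏG)).
  = √(3.47e86)
  = 1.86e43 rad/s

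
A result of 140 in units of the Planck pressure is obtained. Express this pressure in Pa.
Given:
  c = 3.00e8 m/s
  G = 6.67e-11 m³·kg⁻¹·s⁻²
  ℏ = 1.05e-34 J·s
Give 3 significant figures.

One Planck pressure: p_P = c⁷/(ℏG²) = 4.68e113 Pa.
140 × 4.68e113 Pa = 6.55e115 Pa

6.55e115 Pa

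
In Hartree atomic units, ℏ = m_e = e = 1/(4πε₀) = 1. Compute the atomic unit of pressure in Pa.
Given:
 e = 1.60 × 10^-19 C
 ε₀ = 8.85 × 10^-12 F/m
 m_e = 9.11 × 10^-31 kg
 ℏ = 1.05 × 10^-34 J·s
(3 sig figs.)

The unique combination of the constants set to 1 with dimensions of pressure is P_au = E_h/a₀³ = m_e⁴e¹⁰/((4πε₀)⁵ℏ⁸).
E_h = 4.38 × 10^-18 J
a₀ = 5.26 × 10^-11 m
E_h/a₀³ = 3.01 × 10^13 Pa

3.01 × 10^13 Pa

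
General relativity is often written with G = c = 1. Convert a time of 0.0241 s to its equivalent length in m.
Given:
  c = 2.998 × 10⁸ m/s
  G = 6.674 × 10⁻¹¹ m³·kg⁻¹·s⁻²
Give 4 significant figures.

7.225 × 10⁶ m

Time → length via c.
0.0241 s × (c) = 7.225 × 10⁶ m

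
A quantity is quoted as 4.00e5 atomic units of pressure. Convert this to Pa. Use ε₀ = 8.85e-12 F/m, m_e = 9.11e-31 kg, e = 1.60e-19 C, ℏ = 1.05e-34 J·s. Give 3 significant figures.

1.21e19 Pa

One atomic unit of pressure: P_au = E_h/a₀³ = m_e⁴e¹⁰/((4πε₀)⁵ℏ⁸) = 3.01e13 Pa.
4.00e5 × 3.01e13 Pa = 1.21e19 Pa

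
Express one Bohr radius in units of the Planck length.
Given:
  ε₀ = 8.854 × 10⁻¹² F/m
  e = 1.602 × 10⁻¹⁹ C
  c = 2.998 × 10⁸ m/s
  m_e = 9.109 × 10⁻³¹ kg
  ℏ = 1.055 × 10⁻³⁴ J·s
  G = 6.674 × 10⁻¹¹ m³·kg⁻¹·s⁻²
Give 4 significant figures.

3.277 × 10²⁴

Bohr radius: a₀ = 4πε₀ℏ²/(m_e e²) = 5.297 × 10⁻¹¹ m
Planck length: ℓ_P = √(ℏG/c³) = 1.616 × 10⁻³⁵ m
ratio = 5.297 × 10⁻¹¹ / 1.616 × 10⁻³⁵ = 3.277 × 10²⁴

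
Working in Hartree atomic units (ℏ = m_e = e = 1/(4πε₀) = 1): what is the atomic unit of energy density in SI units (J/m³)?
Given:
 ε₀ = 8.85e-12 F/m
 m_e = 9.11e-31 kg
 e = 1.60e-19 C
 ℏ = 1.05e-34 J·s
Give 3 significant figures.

3.01e13 J/m³

Dimensional analysis gives u_au = E_h/a₀³ = m_e⁴e¹⁰/((4πε₀)⁵ℏ⁸).
E_h = 4.38e-18 J
a₀ = 5.26e-11 m
E_h/a₀³ = 3.01e13 J/m³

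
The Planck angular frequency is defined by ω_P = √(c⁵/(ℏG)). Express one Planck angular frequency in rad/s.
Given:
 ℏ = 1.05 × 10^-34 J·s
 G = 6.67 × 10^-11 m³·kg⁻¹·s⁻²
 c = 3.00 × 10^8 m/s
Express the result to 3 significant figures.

ω_P = √(c⁵/(ℏG))
  = √(3.47 × 10^86)
  = 1.86 × 10^43 rad/s

1.86 × 10^43 rad/s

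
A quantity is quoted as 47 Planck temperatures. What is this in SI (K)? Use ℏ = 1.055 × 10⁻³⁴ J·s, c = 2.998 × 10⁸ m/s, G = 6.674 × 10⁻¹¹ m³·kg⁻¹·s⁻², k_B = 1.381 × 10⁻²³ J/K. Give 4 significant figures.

6.659 × 10³³ K

One Planck temperature: T_P = √(ℏc⁵/G) / k_B = 1.417 × 10³² K.
47 × 1.417 × 10³² K = 6.659 × 10³³ K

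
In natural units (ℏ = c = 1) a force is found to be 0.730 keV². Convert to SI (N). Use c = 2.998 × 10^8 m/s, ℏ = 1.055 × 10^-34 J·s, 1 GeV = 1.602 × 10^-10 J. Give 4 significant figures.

5.923 × 10^-7 N

Force is [E]/[L] = [E]²/(ℏc); restore (ℏc)⁻¹.
1 GeV² → 1/(ℏc) × (1 GeV in J)² = 8.114 × 10^5 N.
Convert the energy scale: 0.730 keV² = 7.30 × 10^-13 GeV².
Result: 7.30 × 10^-13 × 8.114 × 10^5 = 5.923 × 10^-7 N.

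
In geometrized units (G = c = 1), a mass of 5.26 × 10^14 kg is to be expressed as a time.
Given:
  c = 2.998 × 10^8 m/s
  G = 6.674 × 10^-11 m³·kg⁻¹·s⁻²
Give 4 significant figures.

Mass → time via G/c³.
5.26 × 10^14 kg × (G/c³) = 1.303 × 10^-21 s

1.303 × 10^-21 s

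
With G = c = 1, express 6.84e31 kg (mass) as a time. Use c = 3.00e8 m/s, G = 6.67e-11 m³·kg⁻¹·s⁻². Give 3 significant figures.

1.69e-4 s

Mass → time via G/c³.
6.84e31 kg × (G/c³) = 1.69e-4 s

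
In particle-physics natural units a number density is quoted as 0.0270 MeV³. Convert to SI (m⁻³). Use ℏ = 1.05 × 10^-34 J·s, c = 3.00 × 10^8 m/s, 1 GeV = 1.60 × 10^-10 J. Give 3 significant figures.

3.54 × 10^36 m⁻³

Number density is [L]⁻³ = [E]³/(ℏc)³.
1 GeV³ → 1/(ℏc)³ × (1 GeV in J)³ = 1.31 × 10^47 m⁻³.
Convert the energy scale: 0.0270 MeV³ = 2.70 × 10^-11 GeV³.
Result: 2.70 × 10^-11 × 1.31 × 10^47 = 3.54 × 10^36 m⁻³.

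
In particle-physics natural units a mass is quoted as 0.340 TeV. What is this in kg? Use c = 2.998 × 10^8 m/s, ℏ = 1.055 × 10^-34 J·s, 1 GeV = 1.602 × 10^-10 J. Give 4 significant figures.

6.060 × 10^-25 kg

Mass is [E]/c²; divide by c².
1 GeV → 1/c² × (1 GeV in J) = 1.782 × 10^-27 kg.
Convert the energy scale: 0.340 TeV = 340 GeV.
Result: 340 × 1.782 × 10^-27 = 6.060 × 10^-25 kg.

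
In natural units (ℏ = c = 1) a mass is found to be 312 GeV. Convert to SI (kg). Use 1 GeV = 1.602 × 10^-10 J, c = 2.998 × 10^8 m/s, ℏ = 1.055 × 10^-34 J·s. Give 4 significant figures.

Mass is [E]/c²; divide by c².
1 GeV → 1/c² × (1 GeV in J) = 1.782 × 10^-27 kg.
Result: 312 × 1.782 × 10^-27 = 5.561 × 10^-25 kg.

5.561 × 10^-25 kg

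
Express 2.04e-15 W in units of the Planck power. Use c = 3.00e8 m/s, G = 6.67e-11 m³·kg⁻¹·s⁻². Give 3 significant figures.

Planck power: P_P = c⁵/G = 3.64e52 W.
2.04e-15 / 3.64e52 = 5.60e-68

5.60e-68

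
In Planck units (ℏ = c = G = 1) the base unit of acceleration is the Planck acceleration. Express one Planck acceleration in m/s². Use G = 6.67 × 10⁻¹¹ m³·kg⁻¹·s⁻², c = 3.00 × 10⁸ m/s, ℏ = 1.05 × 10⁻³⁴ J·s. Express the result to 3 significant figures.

a_P = √(c⁷/(ℏG))
  = √(3.12 × 10¹⁰³)
  = 5.59 × 10⁵¹ m/s²

5.59 × 10⁵¹ m/s²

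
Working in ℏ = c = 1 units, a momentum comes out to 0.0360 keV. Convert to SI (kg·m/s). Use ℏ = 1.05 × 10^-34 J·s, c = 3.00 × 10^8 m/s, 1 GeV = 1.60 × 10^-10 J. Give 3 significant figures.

1.92 × 10^-26 kg·m/s

Momentum is [E]/c; divide by c.
1 GeV → 1/c × (1 GeV in J) = 5.33 × 10^-19 kg·m/s.
Convert the energy scale: 0.0360 keV = 3.60 × 10^-8 GeV.
Result: 3.60 × 10^-8 × 5.33 × 10^-19 = 1.92 × 10^-26 kg·m/s.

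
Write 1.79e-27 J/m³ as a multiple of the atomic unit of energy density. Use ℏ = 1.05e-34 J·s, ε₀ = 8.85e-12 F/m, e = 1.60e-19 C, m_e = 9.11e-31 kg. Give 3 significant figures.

atomic unit of energy density: u_au = E_h/a₀³ = m_e⁴e¹⁰/((4πε₀)⁵ℏ⁸) = 3.01e13 J/m³.
1.79e-27 / 3.01e13 = 5.94e-41

5.94e-41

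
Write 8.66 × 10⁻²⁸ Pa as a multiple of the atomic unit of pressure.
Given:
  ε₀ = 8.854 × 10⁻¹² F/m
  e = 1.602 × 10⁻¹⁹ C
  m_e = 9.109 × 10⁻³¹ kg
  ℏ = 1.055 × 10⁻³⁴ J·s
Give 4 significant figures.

2.956 × 10⁻⁴¹

atomic unit of pressure: P_au = E_h/a₀³ = m_e⁴e¹⁰/((4πε₀)⁵ℏ⁸) = 2.929 × 10¹³ Pa.
8.66 × 10⁻²⁸ / 2.929 × 10¹³ = 2.956 × 10⁻⁴¹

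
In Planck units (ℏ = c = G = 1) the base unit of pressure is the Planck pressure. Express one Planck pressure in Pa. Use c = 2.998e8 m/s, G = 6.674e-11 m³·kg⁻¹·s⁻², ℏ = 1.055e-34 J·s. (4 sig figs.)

p_P = c⁷/(ℏG²)
  = 2.177e59 / 4.699e-55
  = 4.632e113 Pa

4.632e113 Pa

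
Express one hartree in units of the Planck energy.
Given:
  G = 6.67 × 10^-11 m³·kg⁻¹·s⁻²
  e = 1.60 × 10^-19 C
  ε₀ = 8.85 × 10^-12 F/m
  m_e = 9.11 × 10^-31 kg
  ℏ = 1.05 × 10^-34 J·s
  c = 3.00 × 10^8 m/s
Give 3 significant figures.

2.24 × 10^-27

hartree: E_h = m_e e⁴/(4πε₀ℏ)² = 4.38 × 10^-18 J
Planck energy: E_P = √(ℏc⁵/G) = 1.96 × 10^9 J
ratio = 4.38 × 10^-18 / 1.96 × 10^9 = 2.24 × 10^-27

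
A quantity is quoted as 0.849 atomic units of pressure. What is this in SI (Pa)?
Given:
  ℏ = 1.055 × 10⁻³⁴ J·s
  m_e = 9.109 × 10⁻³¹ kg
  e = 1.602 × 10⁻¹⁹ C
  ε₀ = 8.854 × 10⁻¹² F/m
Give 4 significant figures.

One atomic unit of pressure: P_au = E_h/a₀³ = m_e⁴e¹⁰/((4πε₀)⁵ℏ⁸) = 2.929 × 10¹³ Pa.
0.849 × 2.929 × 10¹³ Pa = 2.487 × 10¹³ Pa

2.487 × 10¹³ Pa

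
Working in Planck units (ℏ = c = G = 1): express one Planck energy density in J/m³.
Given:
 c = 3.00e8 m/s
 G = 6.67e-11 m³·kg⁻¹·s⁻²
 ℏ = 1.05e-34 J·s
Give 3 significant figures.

From ℏ = c = G = 1 the energy density scale is u_P = c⁷/(ℏG²).
  = 2.19e59 / 4.67e-55
  = 4.68e113 J/m³

4.68e113 J/m³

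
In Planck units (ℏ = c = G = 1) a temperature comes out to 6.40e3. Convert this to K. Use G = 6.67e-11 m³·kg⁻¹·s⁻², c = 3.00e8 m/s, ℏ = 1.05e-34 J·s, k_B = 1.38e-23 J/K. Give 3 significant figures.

One Planck temperature: T_P = √(ℏc⁵/G) / k_B = 1.42e32 K.
6.40e3 × 1.42e32 K = 9.07e35 K

9.07e35 K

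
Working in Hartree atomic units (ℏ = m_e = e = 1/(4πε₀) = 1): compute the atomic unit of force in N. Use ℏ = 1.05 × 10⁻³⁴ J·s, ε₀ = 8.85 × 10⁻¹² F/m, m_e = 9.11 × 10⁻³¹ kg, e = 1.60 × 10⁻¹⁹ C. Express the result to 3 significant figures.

From ℏ = m_e = e = 1/(4πε₀) = 1 the force scale is F_au = E_h/a₀ = m_e²e⁶/((4πε₀)³ℏ⁴).
E_h = 4.38 × 10⁻¹⁸ J
a₀ = 5.26 × 10⁻¹¹ m
E_h/a₀ = 8.33 × 10⁻⁸ N

8.33 × 10⁻⁸ N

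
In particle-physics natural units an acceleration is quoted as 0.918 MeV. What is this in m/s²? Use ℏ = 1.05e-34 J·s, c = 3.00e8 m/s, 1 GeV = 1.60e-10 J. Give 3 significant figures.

4.20e29 m/s²

Acceleration is [L]/[T]² = c·[E]/ℏ.
1 GeV → c/ℏ × (1 GeV in J) = 4.57e32 m/s².
Convert the energy scale: 0.918 MeV = 9.18e-4 GeV.
Result: 9.18e-4 × 4.57e32 = 4.20e29 m/s².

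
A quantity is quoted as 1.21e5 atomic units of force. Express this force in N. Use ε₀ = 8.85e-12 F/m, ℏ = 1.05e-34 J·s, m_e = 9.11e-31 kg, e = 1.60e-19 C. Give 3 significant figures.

0.0101 N

One atomic unit of force: F_au = E_h/a₀ = m_e²e⁶/((4πε₀)³ℏ⁴) = 8.33e-8 N.
1.21e5 × 8.33e-8 N = 0.0101 N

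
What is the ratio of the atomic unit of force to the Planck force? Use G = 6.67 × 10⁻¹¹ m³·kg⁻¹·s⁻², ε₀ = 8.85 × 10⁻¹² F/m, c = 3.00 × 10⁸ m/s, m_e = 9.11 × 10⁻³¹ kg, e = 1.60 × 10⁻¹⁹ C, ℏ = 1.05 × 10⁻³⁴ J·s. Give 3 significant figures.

atomic unit of force: F_au = E_h/a₀ = m_e²e⁶/((4πε₀)³ℏ⁴) = 8.33 × 10⁻⁸ N
Planck force: F_P = c⁴/G = 1.21 × 10⁴⁴ N
ratio = 8.33 × 10⁻⁸ / 1.21 × 10⁴⁴ = 6.86 × 10⁻⁵²

6.86 × 10⁻⁵²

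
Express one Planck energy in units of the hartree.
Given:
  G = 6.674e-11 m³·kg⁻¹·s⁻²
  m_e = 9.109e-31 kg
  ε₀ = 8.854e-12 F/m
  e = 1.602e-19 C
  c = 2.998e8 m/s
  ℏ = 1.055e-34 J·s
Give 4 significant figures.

Planck energy: E_P = √(ℏc⁵/G) = 1.957e9 J
hartree: E_h = m_e e⁴/(4πε₀ℏ)² = 4.354e-18 J
ratio = 1.957e9 / 4.354e-18 = 4.494e26

4.494e26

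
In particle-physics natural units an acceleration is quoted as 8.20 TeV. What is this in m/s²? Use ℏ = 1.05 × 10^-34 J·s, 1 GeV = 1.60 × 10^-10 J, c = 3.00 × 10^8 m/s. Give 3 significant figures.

3.75 × 10^36 m/s²

Acceleration is [L]/[T]² = c·[E]/ℏ.
1 GeV → c/ℏ × (1 GeV in J) = 4.57 × 10^32 m/s².
Convert the energy scale: 8.20 TeV = 8.20 × 10^3 GeV.
Result: 8.20 × 10^3 × 4.57 × 10^32 = 3.75 × 10^36 m/s².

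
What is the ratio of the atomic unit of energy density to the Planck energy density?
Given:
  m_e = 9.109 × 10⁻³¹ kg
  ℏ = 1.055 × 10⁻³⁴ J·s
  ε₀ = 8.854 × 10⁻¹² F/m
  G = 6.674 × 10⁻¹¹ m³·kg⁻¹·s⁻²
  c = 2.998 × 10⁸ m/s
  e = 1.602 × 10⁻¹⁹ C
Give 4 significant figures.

6.323 × 10⁻¹⁰¹

atomic unit of energy density: u_au = E_h/a₀³ = m_e⁴e¹⁰/((4πε₀)⁵ℏ⁸) = 2.929 × 10¹³ J/m³
Planck energy density: u_P = c⁷/(ℏG²) = 4.632 × 10¹¹³ J/m³
ratio = 2.929 × 10¹³ / 4.632 × 10¹¹³ = 6.323 × 10⁻¹⁰¹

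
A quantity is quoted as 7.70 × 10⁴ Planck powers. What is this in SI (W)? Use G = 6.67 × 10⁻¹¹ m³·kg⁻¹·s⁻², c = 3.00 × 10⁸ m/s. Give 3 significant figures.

2.81 × 10⁵⁷ W

One Planck power: P_P = c⁵/G = 3.64 × 10⁵² W.
7.70 × 10⁴ × 3.64 × 10⁵² W = 2.81 × 10⁵⁷ W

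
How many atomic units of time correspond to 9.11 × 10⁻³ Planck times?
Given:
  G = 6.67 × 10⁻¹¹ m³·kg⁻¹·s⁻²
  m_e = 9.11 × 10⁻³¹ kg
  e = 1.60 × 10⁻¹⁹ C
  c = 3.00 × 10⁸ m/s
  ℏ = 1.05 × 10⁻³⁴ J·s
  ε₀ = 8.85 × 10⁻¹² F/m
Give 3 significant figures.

Planck time: t_P = √(ℏG/c⁵) = 5.37 × 10⁻⁴⁴ s
atomic unit of time: τ_au = (4πε₀)²ℏ³/(m_e e⁴) = 2.40 × 10⁻¹⁷ s
9.11 × 10⁻³ × 5.37 × 10⁻⁴⁴ / 2.40 × 10⁻¹⁷ = 2.04 × 10⁻²⁹

2.04 × 10⁻²⁹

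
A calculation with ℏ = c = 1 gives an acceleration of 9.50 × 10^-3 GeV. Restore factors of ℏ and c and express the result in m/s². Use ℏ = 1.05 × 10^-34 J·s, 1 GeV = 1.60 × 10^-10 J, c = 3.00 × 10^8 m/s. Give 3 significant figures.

4.34 × 10^30 m/s²

Acceleration is [L]/[T]² = c·[E]/ℏ.
1 GeV → c/ℏ × (1 GeV in J) = 4.57 × 10^32 m/s².
Result: 9.50 × 10^-3 × 4.57 × 10^32 = 4.34 × 10^30 m/s².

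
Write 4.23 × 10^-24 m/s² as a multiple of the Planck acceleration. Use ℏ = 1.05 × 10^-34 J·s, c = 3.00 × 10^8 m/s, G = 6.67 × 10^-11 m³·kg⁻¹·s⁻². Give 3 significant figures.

7.57 × 10^-76

Planck acceleration: a_P = √(c⁷/(ℏG)) = 5.59 × 10^51 m/s².
4.23 × 10^-24 / 5.59 × 10^51 = 7.57 × 10^-76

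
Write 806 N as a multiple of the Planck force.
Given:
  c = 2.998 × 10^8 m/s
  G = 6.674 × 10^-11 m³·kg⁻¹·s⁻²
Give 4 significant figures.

Planck force: F_P = c⁴/G = 1.210 × 10^44 N.
806 / 1.210 × 10^44 = 6.659 × 10^-42

6.659 × 10^-42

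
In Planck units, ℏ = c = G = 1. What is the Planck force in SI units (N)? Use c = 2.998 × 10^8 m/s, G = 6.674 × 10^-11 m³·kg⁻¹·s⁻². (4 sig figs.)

1.210 × 10^44 N

From ℏ = c = G = 1 the force scale is F_P = c⁴/G.
  = 8.078 × 10^33 / 6.674 × 10^-11
  = 1.210 × 10^44 N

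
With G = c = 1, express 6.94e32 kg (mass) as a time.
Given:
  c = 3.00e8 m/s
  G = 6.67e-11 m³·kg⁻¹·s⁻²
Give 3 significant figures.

1.71e-3 s

Mass → time via G/c³.
6.94e32 kg × (G/c³) = 1.71e-3 s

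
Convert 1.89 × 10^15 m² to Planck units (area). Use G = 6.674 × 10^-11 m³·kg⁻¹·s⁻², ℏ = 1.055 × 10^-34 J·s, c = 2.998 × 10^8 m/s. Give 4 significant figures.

7.233 × 10^84

Planck area: A_P = ℏG/c³ = 2.613 × 10^-70 m².
1.89 × 10^15 / 2.613 × 10^-70 = 7.233 × 10^84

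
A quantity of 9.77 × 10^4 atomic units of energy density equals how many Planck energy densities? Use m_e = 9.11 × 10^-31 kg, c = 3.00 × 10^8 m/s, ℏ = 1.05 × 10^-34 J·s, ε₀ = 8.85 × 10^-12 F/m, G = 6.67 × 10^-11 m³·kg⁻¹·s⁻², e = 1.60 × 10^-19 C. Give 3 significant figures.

atomic unit of energy density: u_au = E_h/a₀³ = m_e⁴e¹⁰/((4πε₀)⁵ℏ⁸) = 3.01 × 10^13 J/m³
Planck energy density: u_P = c⁷/(ℏG²) = 4.68 × 10^113 J/m³
9.77 × 10^4 × 3.01 × 10^13 / 4.68 × 10^113 = 6.29 × 10^-96

6.29 × 10^-96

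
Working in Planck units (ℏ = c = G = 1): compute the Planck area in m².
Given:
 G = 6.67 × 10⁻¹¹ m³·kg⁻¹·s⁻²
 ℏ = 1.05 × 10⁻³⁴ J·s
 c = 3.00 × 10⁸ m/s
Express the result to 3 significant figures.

The unique combination of the constants set to 1 with dimensions of area is A_P = ℏG/c³.
  = 7.00 × 10⁻⁴⁵ / 2.70 × 10²⁵
  = 2.59 × 10⁻⁷⁰ m²

2.59 × 10⁻⁷⁰ m²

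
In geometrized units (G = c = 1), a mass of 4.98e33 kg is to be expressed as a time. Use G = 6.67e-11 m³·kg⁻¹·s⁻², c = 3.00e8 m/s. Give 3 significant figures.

Mass → time via G/c³.
4.98e33 kg × (G/c³) = 0.0123 s

0.0123 s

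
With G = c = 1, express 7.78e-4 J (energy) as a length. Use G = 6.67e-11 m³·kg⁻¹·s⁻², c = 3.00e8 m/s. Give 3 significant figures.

Energy → length via G/c⁴.
7.78e-4 J × (G/c⁴) = 6.41e-48 m

6.41e-48 m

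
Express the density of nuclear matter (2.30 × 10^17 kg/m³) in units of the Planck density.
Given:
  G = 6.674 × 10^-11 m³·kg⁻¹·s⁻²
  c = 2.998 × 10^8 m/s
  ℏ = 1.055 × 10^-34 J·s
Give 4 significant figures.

Planck density: ρ_P = c⁵/(ℏG²) = 5.154 × 10^96 kg/m³.
2.30 × 10^17 / 5.154 × 10^96 = 4.463 × 10^-80

4.463 × 10^-80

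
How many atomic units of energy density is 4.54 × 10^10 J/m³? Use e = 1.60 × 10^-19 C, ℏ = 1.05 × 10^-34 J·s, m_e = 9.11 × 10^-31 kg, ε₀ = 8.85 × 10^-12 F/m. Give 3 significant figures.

1.51 × 10^-3

atomic unit of energy density: u_au = E_h/a₀³ = m_e⁴e¹⁰/((4πε₀)⁵ℏ⁸) = 3.01 × 10^13 J/m³.
4.54 × 10^10 / 3.01 × 10^13 = 1.51 × 10^-3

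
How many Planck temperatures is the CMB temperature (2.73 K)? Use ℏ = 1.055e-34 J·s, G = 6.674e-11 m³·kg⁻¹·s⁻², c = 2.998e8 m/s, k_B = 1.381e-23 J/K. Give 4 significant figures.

Planck temperature: T_P = √(ℏc⁵/G) / k_B = 1.417e32 K.
2.73 / 1.417e32 = 1.927e-32

1.927e-32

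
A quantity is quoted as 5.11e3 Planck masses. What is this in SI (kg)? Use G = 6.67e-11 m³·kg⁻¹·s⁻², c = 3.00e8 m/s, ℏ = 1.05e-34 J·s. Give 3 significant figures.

One Planck mass: m_P = √(ℏc/G) = 2.17e-8 kg.
5.11e3 × 2.17e-8 kg = 1.11e-4 kg

1.11e-4 kg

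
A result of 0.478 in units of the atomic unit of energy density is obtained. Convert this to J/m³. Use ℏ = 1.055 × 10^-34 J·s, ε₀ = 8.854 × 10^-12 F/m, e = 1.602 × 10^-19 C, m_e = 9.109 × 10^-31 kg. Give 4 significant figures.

One atomic unit of energy density: u_au = E_h/a₀³ = m_e⁴e¹⁰/((4πε₀)⁵ℏ⁸) = 2.929 × 10^13 J/m³.
0.478 × 2.929 × 10^13 J/m³ = 1.400 × 10^13 J/m³

1.400 × 10^13 J/m³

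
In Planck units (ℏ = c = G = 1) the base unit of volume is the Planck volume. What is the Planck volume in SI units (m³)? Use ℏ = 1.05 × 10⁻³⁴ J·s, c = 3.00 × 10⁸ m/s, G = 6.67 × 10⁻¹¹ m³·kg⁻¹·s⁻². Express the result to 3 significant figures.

V_P = (ℏG/c³)^(3/2)
  = √(1.75 × 10⁻²⁰⁹)
  = 4.18 × 10⁻¹⁰⁵ m³

4.18 × 10⁻¹⁰⁵ m³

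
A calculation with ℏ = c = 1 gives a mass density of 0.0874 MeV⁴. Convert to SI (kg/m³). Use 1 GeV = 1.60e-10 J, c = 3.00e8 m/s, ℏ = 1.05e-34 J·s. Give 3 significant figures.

Mass density is [E]/(c²[L]³) = [E]⁴/(ℏ³c⁵).
1 GeV⁴ → 1/(ℏ³c⁵) × (1 GeV in J)⁴ = 2.33e20 kg/m³.
Convert the energy scale: 0.0874 MeV⁴ = 8.74e-14 GeV⁴.
Result: 8.74e-14 × 2.33e20 = 2.04e7 kg/m³.

2.04e7 kg/m³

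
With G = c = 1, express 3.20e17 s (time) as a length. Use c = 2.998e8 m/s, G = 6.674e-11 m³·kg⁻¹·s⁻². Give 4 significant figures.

9.594e25 m

Time → length via c.
3.20e17 s × (c) = 9.594e25 m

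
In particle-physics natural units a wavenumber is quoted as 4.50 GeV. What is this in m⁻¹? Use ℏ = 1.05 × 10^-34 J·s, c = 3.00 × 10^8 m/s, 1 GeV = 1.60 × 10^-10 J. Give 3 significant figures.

2.29 × 10^16 m⁻¹

Inverse length is [E]/(ℏc).
1 GeV → 1/(ℏc) × (1 GeV in J) = 5.08 × 10^15 m⁻¹.
Result: 4.50 × 5.08 × 10^15 = 2.29 × 10^16 m⁻¹.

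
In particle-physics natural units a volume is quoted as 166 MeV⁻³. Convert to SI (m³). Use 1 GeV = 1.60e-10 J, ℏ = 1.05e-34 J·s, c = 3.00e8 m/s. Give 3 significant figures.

Volume is [L]³ = [E]⁻³·(ℏc)³.
1 GeV⁻³ → (ℏc)³ × (1 GeV in J)⁻³ = 7.63e-48 m³.
Convert the energy scale: 166 MeV⁻³ = 1.66e11 GeV⁻³.
Result: 1.66e11 × 7.63e-48 = 1.27e-36 m³.

1.27e-36 m³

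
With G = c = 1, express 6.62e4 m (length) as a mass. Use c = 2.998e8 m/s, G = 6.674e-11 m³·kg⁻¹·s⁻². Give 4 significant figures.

8.915e31 kg

Length → mass via c²/G.
6.62e4 m × (c²/G) = 8.915e31 kg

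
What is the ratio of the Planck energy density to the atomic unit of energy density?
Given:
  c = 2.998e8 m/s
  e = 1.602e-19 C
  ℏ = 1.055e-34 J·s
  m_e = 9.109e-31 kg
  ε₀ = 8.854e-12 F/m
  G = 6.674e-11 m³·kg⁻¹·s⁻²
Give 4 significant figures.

Planck energy density: u_P = c⁷/(ℏG²) = 4.632e113 J/m³
atomic unit of energy density: u_au = E_h/a₀³ = m_e⁴e¹⁰/((4πε₀)⁵ℏ⁸) = 2.929e13 J/m³
ratio = 4.632e113 / 2.929e13 = 1.581e100

1.581e100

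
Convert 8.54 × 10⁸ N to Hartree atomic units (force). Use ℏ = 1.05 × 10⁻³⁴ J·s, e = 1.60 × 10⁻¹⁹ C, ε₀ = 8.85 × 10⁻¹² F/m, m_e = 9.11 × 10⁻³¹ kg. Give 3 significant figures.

atomic unit of force: F_au = E_h/a₀ = m_e²e⁶/((4πε₀)³ℏ⁴) = 8.33 × 10⁻⁸ N.
8.54 × 10⁸ / 8.33 × 10⁻⁸ = 1.03 × 10¹⁶

1.03 × 10¹⁶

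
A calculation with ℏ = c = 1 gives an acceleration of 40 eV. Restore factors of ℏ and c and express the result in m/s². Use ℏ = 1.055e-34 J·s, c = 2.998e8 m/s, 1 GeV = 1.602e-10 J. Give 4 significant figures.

1.821e25 m/s²

Acceleration is [L]/[T]² = c·[E]/ℏ.
1 GeV → c/ℏ × (1 GeV in J) = 4.552e32 m/s².
Convert the energy scale: 40 eV = 4.00e-8 GeV.
Result: 4.00e-8 × 4.552e32 = 1.821e25 m/s².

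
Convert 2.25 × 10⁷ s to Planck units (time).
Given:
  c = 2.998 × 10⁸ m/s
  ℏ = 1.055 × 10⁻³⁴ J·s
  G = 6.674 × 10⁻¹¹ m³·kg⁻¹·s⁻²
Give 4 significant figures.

4.173 × 10⁵⁰

Planck time: t_P = √(ℏG/c⁵) = 5.392 × 10⁻⁴⁴ s.
2.25 × 10⁷ / 5.392 × 10⁻⁴⁴ = 4.173 × 10⁵⁰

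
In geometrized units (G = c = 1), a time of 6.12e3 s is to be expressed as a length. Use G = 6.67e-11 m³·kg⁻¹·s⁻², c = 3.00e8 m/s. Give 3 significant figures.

1.84e12 m

Time → length via c.
6.12e3 s × (c) = 1.84e12 m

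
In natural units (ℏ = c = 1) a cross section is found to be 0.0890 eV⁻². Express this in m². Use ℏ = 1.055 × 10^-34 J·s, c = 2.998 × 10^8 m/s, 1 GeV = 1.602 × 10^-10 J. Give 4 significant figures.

3.469 × 10^-15 m²

Area is [L]² = [E]⁻²·(ℏc)²; restore (ℏc)².
1 GeV⁻² → (ℏc)² × (1 GeV in J)⁻² = 3.898 × 10^-32 m².
Convert the energy scale: 0.0890 eV⁻² = 8.90 × 10^16 GeV⁻².
Result: 8.90 × 10^16 × 3.898 × 10^-32 = 3.469 × 10^-15 m².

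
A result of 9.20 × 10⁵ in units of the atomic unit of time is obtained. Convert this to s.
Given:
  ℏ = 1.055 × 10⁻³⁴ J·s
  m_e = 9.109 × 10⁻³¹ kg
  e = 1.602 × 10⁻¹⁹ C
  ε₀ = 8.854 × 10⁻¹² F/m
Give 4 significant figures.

2.229 × 10⁻¹¹ s

One atomic unit of time: τ_au = (4πε₀)²ℏ³/(m_e e⁴) = 2.423 × 10⁻¹⁷ s.
9.20 × 10⁵ × 2.423 × 10⁻¹⁷ s = 2.229 × 10⁻¹¹ s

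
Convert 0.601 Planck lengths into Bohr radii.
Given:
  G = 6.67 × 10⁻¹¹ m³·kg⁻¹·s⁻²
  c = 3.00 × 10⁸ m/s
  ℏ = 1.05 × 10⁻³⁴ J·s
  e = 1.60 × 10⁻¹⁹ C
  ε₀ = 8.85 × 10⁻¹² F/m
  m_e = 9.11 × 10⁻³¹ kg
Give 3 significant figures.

1.84 × 10⁻²⁵

Planck length: ℓ_P = √(ℏG/c³) = 1.61 × 10⁻³⁵ m
Bohr radius: a₀ = 4πε₀ℏ²/(m_e e²) = 5.26 × 10⁻¹¹ m
0.601 × 1.61 × 10⁻³⁵ / 5.26 × 10⁻¹¹ = 1.84 × 10⁻²⁵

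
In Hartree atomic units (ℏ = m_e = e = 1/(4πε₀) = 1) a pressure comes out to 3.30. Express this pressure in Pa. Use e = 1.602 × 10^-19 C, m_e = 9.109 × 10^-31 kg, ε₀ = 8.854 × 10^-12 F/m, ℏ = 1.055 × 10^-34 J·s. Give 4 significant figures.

9.666 × 10^13 Pa

One atomic unit of pressure: P_au = E_h/a₀³ = m_e⁴e¹⁰/((4πε₀)⁵ℏ⁸) = 2.929 × 10^13 Pa.
3.30 × 2.929 × 10^13 Pa = 9.666 × 10^13 Pa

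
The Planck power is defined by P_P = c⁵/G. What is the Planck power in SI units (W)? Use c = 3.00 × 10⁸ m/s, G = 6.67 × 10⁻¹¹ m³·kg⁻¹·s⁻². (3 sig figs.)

3.64 × 10⁵² W

P_P = c⁵/G
  = 2.43 × 10⁴² / 6.67 × 10⁻¹¹
  = 3.64 × 10⁵² W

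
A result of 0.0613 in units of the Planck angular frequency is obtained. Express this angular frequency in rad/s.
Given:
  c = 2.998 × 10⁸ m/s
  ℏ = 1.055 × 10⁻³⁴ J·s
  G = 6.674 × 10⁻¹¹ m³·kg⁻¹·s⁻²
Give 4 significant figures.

One Planck angular frequency: ω_P = √(c⁵/(ℏG)) = 1.855 × 10⁴³ rad/s.
0.0613 × 1.855 × 10⁴³ rad/s = 1.137 × 10⁴² rad/s

1.137 × 10⁴² rad/s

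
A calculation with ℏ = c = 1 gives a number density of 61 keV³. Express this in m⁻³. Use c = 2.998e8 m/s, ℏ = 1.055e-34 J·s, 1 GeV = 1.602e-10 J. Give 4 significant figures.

Number density is [L]⁻³ = [E]³/(ℏc)³.
1 GeV³ → 1/(ℏc)³ × (1 GeV in J)³ = 1.299e47 m⁻³.
Convert the energy scale: 61 keV³ = 6.10e-17 GeV³.
Result: 6.10e-17 × 1.299e47 = 7.926e30 m⁻³.

7.926e30 m⁻³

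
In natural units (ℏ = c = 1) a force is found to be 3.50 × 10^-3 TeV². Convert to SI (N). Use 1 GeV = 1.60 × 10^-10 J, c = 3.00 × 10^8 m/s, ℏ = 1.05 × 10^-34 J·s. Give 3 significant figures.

Force is [E]/[L] = [E]²/(ℏc); restore (ℏc)⁻¹.
1 GeV² → 1/(ℏc) × (1 GeV in J)² = 8.13 × 10^5 N.
Convert the energy scale: 3.50 × 10^-3 TeV² = 3.50 × 10^3 GeV².
Result: 3.50 × 10^3 × 8.13 × 10^5 = 2.84 × 10^9 N.

2.84 × 10^9 N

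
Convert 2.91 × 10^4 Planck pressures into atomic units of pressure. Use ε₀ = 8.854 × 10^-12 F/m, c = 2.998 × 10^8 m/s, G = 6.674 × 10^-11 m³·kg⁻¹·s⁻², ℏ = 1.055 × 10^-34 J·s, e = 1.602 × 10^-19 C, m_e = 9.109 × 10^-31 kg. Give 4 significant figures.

4.602 × 10^104

Planck pressure: p_P = c⁷/(ℏG²) = 4.632 × 10^113 Pa
atomic unit of pressure: P_au = E_h/a₀³ = m_e⁴e¹⁰/((4πε₀)⁵ℏ⁸) = 2.929 × 10^13 Pa
2.91 × 10^4 × 4.632 × 10^113 / 2.929 × 10^13 = 4.602 × 10^104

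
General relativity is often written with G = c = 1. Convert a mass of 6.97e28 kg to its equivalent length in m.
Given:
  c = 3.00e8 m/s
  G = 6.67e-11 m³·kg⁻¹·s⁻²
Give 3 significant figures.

In G = c = 1 units mass has dimensions of length; the conversion factor is G/c².
6.97e28 kg × (G/c²) = 51.7 m

51.7 m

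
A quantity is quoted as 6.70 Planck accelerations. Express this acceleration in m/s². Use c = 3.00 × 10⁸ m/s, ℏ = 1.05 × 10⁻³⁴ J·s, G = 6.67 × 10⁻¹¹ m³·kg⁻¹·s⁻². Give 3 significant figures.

One Planck acceleration: a_P = √(c⁷/(ℏG)) = 5.59 × 10⁵¹ m/s².
6.70 × 5.59 × 10⁵¹ m/s² = 3.74 × 10⁵² m/s²

3.74 × 10⁵² m/s²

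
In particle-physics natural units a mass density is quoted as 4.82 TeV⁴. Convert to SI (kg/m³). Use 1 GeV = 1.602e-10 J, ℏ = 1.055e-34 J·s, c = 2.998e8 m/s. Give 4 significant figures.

Mass density is [E]/(c²[L]³) = [E]⁴/(ℏ³c⁵).
1 GeV⁴ → 1/(ℏ³c⁵) × (1 GeV in J)⁴ = 2.316e20 kg/m³.
Convert the energy scale: 4.82 TeV⁴ = 4.82e12 GeV⁴.
Result: 4.82e12 × 2.316e20 = 1.116e33 kg/m³.

1.116e33 kg/m³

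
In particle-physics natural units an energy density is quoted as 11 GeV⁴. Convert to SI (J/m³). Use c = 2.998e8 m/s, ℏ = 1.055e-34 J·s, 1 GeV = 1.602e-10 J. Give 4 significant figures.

[E]/[L]³ = [E]⁴/(ℏc)³; restore (ℏc)⁻³.
1 GeV⁴ → 1/(ℏc)³ × (1 GeV in J)⁴ = 2.082e37 J/m³.
Result: 11 × 2.082e37 = 2.290e38 J/m³.

2.290e38 J/m³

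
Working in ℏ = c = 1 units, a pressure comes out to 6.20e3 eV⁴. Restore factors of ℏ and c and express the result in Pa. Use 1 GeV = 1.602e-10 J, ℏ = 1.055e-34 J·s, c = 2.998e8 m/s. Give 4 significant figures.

Pressure is [E]/[L]³ = [E]⁴/(ℏc)³.
1 GeV⁴ → 1/(ℏc)³ × (1 GeV in J)⁴ = 2.082e37 Pa.
Convert the energy scale: 6.20e3 eV⁴ = 6.20e-33 GeV⁴.
Result: 6.20e-33 × 2.082e37 = 1.291e5 Pa.

1.291e5 Pa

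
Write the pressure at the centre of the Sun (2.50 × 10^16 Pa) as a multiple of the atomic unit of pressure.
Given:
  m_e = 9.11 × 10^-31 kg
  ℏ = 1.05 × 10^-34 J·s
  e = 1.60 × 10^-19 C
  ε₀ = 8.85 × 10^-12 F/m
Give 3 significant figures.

830

atomic unit of pressure: P_au = E_h/a₀³ = m_e⁴e¹⁰/((4πε₀)⁵ℏ⁸) = 3.01 × 10^13 Pa.
2.50 × 10^16 / 3.01 × 10^13 = 830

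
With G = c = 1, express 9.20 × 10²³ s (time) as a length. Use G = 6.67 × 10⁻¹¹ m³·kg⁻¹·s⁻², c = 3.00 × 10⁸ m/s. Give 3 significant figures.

Time → length via c.
9.20 × 10²³ s × (c) = 2.76 × 10³² m

2.76 × 10³² m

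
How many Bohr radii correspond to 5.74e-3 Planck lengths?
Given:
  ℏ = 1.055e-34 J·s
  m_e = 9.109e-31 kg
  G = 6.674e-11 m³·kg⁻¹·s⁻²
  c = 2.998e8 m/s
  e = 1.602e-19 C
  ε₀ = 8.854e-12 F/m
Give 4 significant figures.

1.752e-27

Planck length: ℓ_P = √(ℏG/c³) = 1.616e-35 m
Bohr radius: a₀ = 4πε₀ℏ²/(m_e e²) = 5.297e-11 m
5.74e-3 × 1.616e-35 / 5.297e-11 = 1.752e-27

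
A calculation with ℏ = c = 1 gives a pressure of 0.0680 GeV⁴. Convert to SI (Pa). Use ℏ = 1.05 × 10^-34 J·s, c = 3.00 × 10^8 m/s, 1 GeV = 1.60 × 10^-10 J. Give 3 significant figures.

Pressure is [E]/[L]³ = [E]⁴/(ℏc)³.
1 GeV⁴ → 1/(ℏc)³ × (1 GeV in J)⁴ = 2.10 × 10^37 Pa.
Result: 0.0680 × 2.10 × 10^37 = 1.43 × 10^36 Pa.

1.43 × 10^36 Pa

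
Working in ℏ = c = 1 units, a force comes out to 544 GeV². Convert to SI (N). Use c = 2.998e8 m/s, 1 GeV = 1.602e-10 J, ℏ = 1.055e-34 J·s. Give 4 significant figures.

Force is [E]/[L] = [E]²/(ℏc); restore (ℏc)⁻¹.
1 GeV² → 1/(ℏc) × (1 GeV in J)² = 8.114e5 N.
Result: 544 × 8.114e5 = 4.414e8 N.

4.414e8 N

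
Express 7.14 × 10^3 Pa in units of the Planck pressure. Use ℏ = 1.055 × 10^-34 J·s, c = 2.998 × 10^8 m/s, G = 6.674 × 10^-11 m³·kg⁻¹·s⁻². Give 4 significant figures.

Planck pressure: p_P = c⁷/(ℏG²) = 4.632 × 10^113 Pa.
7.14 × 10^3 / 4.632 × 10^113 = 1.541 × 10^-110

1.541 × 10^-110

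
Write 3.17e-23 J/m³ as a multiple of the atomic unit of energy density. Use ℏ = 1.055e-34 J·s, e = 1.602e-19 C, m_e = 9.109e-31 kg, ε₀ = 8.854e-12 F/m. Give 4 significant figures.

1.082e-36

atomic unit of energy density: u_au = E_h/a₀³ = m_e⁴e¹⁰/((4πε₀)⁵ℏ⁸) = 2.929e13 J/m³.
3.17e-23 / 2.929e13 = 1.082e-36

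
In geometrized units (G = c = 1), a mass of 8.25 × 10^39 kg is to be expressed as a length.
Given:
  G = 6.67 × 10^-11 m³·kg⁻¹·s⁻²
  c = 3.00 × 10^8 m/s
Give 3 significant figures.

6.11 × 10^12 m

In G = c = 1 units mass has dimensions of length; the conversion factor is G/c².
8.25 × 10^39 kg × (G/c²) = 6.11 × 10^12 m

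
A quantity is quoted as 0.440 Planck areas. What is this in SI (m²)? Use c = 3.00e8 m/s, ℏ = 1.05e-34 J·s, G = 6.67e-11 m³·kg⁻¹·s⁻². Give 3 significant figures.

1.14e-70 m²

One Planck area: A_P = ℏG/c³ = 2.59e-70 m².
0.440 × 2.59e-70 m² = 1.14e-70 m²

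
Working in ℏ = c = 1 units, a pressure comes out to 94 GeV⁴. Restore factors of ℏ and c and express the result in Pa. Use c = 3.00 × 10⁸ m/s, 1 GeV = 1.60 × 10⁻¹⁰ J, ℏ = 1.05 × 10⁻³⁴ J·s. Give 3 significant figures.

Pressure is [E]/[L]³ = [E]⁴/(ℏc)³.
1 GeV⁴ → 1/(ℏc)³ × (1 GeV in J)⁴ = 2.10 × 10³⁷ Pa.
Result: 94 × 2.10 × 10³⁷ = 1.97 × 10³⁹ Pa.

1.97 × 10³⁹ Pa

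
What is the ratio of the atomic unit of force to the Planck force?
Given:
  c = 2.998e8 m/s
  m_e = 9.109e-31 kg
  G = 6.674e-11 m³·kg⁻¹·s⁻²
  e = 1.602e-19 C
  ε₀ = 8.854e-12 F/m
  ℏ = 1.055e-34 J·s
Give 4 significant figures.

atomic unit of force: F_au = E_h/a₀ = m_e²e⁶/((4πε₀)³ℏ⁴) = 8.220e-8 N
Planck force: F_P = c⁴/G = 1.210e44 N
ratio = 8.220e-8 / 1.210e44 = 6.791e-52

6.791e-52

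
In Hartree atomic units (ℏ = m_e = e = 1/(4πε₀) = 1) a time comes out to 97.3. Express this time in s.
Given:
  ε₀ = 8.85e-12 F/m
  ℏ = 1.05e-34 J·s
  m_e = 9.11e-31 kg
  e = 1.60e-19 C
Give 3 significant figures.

2.33e-15 s

One atomic unit of time: τ_au = (4πε₀)²ℏ³/(m_e e⁴) = 2.40e-17 s.
97.3 × 2.40e-17 s = 2.33e-15 s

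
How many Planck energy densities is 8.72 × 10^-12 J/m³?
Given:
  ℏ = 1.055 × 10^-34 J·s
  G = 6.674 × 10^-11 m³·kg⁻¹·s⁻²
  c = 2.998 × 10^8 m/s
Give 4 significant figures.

1.882 × 10^-125

Planck energy density: u_P = c⁷/(ℏG²) = 4.632 × 10^113 J/m³.
8.72 × 10^-12 / 4.632 × 10^113 = 1.882 × 10^-125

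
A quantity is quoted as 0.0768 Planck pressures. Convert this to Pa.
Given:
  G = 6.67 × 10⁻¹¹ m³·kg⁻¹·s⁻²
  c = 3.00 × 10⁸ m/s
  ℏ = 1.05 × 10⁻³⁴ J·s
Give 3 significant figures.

One Planck pressure: p_P = c⁷/(ℏG²) = 4.68 × 10¹¹³ Pa.
0.0768 × 4.68 × 10¹¹³ Pa = 3.60 × 10¹¹² Pa

3.60 × 10¹¹² Pa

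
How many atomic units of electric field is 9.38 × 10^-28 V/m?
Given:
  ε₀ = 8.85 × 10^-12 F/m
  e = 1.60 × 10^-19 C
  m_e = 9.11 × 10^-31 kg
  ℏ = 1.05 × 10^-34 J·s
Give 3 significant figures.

1.80 × 10^-39

atomic unit of electric field: E_au = E_h/(e a₀) = m_e²e⁵/((4πε₀)³ℏ⁴) = 5.20 × 10^11 V/m.
9.38 × 10^-28 / 5.20 × 10^11 = 1.80 × 10^-39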